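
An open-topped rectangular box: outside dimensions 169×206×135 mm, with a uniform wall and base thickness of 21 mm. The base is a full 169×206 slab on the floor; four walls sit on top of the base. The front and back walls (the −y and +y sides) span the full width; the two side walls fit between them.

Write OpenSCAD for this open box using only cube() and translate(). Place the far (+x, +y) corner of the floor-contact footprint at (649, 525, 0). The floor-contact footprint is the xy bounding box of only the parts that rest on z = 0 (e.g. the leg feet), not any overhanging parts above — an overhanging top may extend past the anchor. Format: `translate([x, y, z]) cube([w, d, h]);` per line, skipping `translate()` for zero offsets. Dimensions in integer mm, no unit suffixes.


translate([480, 319, 0]) cube([169, 206, 21]);
translate([480, 319, 21]) cube([169, 21, 114]);
translate([480, 504, 21]) cube([169, 21, 114]);
translate([480, 340, 21]) cube([21, 164, 114]);
translate([628, 340, 21]) cube([21, 164, 114]);


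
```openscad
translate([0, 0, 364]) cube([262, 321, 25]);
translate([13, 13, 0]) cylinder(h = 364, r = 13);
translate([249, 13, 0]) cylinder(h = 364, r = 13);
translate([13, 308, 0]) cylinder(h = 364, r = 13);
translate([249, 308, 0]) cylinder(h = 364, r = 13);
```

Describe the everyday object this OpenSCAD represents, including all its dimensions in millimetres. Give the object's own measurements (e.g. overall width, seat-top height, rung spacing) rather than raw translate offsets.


A four-legged stool. The seat is a 262×321×25 mm slab whose top surface is at z = 389 mm; four round legs, each 26 mm in diameter, run from the floor (z = 0) to the underside of the seat, each leg's axis is inset half a diameter from the nearest pair of seat edges (so the leg's bounding box is flush with the corner).


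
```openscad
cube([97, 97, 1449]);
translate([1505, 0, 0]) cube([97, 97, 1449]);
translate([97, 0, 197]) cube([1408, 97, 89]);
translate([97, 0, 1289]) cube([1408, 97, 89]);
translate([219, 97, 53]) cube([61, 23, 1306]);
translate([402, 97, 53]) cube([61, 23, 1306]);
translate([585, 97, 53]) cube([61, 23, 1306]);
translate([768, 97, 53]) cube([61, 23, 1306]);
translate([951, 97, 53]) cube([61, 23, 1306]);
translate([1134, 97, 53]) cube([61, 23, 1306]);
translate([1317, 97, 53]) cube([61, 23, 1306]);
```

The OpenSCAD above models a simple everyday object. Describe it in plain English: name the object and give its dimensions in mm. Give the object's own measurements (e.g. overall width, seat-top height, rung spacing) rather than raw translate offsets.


A fence section. Two 97×97 mm posts, 1449 mm tall, stand on the floor with a clear span of 1408 mm between their inner faces. Two horizontal rails of 97×89 mm section span the gap between the posts with their undersides at z = 197 mm and z = 1289 mm, flush with the posts' −y face. 7 pickets, each 61 mm wide, 23 mm thick and 1306 mm tall, are fixed to the +y face of the rails with their bottoms at z = 53 mm, spaced across the span with a 122 mm gap after the −x post and between neighbouring pickets, with 127 mm left before the +x post.


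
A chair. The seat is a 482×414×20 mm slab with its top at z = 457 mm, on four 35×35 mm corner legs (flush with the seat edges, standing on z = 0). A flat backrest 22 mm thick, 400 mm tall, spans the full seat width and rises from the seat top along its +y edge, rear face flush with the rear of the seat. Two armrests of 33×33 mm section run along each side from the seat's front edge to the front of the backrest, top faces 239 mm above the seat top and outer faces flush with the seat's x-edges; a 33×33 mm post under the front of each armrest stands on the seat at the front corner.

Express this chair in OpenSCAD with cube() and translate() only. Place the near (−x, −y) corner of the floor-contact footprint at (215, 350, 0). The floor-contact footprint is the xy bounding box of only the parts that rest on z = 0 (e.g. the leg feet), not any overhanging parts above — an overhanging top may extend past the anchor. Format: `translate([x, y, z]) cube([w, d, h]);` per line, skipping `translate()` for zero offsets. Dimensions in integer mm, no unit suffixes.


translate([215, 350, 437]) cube([482, 414, 20]);
translate([215, 350, 0]) cube([35, 35, 437]);
translate([662, 350, 0]) cube([35, 35, 437]);
translate([215, 729, 0]) cube([35, 35, 437]);
translate([662, 729, 0]) cube([35, 35, 437]);
translate([215, 742, 457]) cube([482, 22, 400]);
translate([215, 350, 663]) cube([33, 392, 33]);
translate([664, 350, 663]) cube([33, 392, 33]);
translate([215, 350, 457]) cube([33, 33, 206]);
translate([664, 350, 457]) cube([33, 33, 206]);


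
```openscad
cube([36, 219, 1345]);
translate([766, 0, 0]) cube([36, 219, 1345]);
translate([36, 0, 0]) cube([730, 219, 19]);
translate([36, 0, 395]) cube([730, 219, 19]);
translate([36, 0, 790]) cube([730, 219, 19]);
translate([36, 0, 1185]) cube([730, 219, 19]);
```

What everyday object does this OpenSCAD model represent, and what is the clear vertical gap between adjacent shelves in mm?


A bookshelf. The clear shelf gap is 376 mm.

Two tall side panels with 4 horizontal boards between them — a bookshelf. The first two shelf undersides are at z = 0 and z = 395; with shelf thickness 19, the clear gap is 395 − 0 − 19 = 376 mm.


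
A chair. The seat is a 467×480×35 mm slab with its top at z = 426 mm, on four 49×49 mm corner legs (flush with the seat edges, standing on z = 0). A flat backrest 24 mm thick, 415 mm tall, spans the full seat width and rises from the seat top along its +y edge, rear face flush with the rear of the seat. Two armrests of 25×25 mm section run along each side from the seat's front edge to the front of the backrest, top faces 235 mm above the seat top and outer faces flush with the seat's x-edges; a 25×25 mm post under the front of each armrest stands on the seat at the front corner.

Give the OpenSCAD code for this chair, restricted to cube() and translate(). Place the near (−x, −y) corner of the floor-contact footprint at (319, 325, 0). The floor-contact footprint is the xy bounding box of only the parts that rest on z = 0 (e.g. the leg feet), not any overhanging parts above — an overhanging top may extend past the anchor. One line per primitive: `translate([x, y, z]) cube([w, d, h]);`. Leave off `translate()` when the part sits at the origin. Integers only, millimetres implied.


translate([319, 325, 391]) cube([467, 480, 35]);
translate([319, 325, 0]) cube([49, 49, 391]);
translate([737, 325, 0]) cube([49, 49, 391]);
translate([319, 756, 0]) cube([49, 49, 391]);
translate([737, 756, 0]) cube([49, 49, 391]);
translate([319, 781, 426]) cube([467, 24, 415]);
translate([319, 325, 636]) cube([25, 456, 25]);
translate([761, 325, 636]) cube([25, 456, 25]);
translate([319, 325, 426]) cube([25, 25, 210]);
translate([761, 325, 426]) cube([25, 25, 210]);


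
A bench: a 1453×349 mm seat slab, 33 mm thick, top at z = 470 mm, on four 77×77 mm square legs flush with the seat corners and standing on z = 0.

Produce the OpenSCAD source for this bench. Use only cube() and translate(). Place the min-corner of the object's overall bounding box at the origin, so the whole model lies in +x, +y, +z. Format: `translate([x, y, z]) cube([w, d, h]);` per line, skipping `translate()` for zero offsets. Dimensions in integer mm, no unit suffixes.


translate([0, 0, 437]) cube([1453, 349, 33]);
cube([77, 77, 437]);
translate([0, 272, 0]) cube([77, 77, 437]);
translate([1376, 0, 0]) cube([77, 77, 437]);
translate([1376, 272, 0]) cube([77, 77, 437]);


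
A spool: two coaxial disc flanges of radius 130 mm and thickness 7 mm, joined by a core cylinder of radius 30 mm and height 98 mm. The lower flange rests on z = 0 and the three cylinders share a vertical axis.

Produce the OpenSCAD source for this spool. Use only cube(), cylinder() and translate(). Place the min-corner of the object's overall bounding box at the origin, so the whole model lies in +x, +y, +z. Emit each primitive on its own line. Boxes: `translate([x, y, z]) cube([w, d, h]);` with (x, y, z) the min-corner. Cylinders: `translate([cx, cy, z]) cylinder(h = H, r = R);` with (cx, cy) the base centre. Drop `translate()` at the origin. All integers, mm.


translate([130, 130, 0]) cylinder(h = 7, r = 130);
translate([130, 130, 7]) cylinder(h = 98, r = 30);
translate([130, 130, 105]) cylinder(h = 7, r = 130);


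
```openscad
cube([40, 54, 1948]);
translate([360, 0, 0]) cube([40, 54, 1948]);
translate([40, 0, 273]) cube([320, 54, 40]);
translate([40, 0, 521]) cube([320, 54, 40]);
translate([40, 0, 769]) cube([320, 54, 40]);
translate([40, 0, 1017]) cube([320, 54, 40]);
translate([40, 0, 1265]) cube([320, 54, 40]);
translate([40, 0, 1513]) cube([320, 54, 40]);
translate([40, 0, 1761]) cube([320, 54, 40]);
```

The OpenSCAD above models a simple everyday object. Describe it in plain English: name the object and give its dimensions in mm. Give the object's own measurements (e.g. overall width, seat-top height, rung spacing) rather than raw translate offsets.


A straight ladder. Two 40×54 mm vertical rails, 1948 mm tall, stand 400 mm apart (outside-to-outside) with their front faces coplanar on the −y side. 7 rungs, each 54 mm deep and 40 mm tall, span between the inner faces of the rails, front faces flush with the rails. The lowest rung's underside is at z = 273 mm and rungs are spaced 248 mm apart (underside to underside).


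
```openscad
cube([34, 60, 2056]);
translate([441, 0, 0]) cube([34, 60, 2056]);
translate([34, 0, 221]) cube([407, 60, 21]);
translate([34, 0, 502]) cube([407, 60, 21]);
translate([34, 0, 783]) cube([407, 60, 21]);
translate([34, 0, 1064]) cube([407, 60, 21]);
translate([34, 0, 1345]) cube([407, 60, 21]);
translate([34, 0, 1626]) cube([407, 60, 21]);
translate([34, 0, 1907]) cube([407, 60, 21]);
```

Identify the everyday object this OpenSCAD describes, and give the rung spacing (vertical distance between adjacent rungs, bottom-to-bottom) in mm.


A ladder. The rung spacing is 281 mm.

Two tall 34×60 posts with 7 short bars between them — a ladder. Adjacent rungs sit at z = 221 and z = 502, so the spacing is 502 − 221 = 281 mm.


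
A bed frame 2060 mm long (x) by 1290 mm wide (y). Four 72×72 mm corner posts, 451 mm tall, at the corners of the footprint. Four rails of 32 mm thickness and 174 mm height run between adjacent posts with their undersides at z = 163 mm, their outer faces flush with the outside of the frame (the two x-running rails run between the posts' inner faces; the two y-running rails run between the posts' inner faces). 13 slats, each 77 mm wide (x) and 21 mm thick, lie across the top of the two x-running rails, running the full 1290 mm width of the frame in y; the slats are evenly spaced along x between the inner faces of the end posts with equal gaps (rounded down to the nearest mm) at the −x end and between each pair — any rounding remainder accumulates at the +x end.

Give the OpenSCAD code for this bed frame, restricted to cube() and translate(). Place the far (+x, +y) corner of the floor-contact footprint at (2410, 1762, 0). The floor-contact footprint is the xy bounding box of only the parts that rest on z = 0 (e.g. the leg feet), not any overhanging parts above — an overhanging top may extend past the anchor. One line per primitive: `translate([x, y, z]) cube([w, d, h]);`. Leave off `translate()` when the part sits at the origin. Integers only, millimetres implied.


translate([350, 472, 0]) cube([72, 72, 451]);
translate([350, 1690, 0]) cube([72, 72, 451]);
translate([2338, 472, 0]) cube([72, 72, 451]);
translate([2338, 1690, 0]) cube([72, 72, 451]);
translate([422, 472, 163]) cube([1916, 32, 174]);
translate([422, 1730, 163]) cube([1916, 32, 174]);
translate([350, 544, 163]) cube([32, 1146, 174]);
translate([2378, 544, 163]) cube([32, 1146, 174]);
translate([487, 472, 337]) cube([77, 1290, 21]);
translate([629, 472, 337]) cube([77, 1290, 21]);
translate([771, 472, 337]) cube([77, 1290, 21]);
translate([913, 472, 337]) cube([77, 1290, 21]);
translate([1055, 472, 337]) cube([77, 1290, 21]);
translate([1197, 472, 337]) cube([77, 1290, 21]);
translate([1339, 472, 337]) cube([77, 1290, 21]);
translate([1481, 472, 337]) cube([77, 1290, 21]);
translate([1623, 472, 337]) cube([77, 1290, 21]);
translate([1765, 472, 337]) cube([77, 1290, 21]);
translate([1907, 472, 337]) cube([77, 1290, 21]);
translate([2049, 472, 337]) cube([77, 1290, 21]);
translate([2191, 472, 337]) cube([77, 1290, 21]);


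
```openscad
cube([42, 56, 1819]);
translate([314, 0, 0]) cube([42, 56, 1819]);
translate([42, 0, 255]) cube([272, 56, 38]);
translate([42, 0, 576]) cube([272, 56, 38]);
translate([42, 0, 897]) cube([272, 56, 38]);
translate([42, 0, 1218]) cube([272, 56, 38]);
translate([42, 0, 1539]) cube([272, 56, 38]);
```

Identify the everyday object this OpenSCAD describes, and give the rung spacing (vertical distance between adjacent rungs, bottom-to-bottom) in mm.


A ladder. The rung spacing is 321 mm.

Two tall 42×56 posts with 5 short bars between them — a ladder. Adjacent rungs sit at z = 255 and z = 576, so the spacing is 576 − 255 = 321 mm.


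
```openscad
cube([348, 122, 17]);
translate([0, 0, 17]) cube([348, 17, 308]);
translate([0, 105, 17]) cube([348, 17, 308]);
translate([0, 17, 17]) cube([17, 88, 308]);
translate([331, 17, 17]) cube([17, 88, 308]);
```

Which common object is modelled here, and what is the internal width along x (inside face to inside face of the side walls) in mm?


An open box. The internal width is 314 mm.

A 348×122 base slab with four walls standing on it — an open box. The base is 348 mm wide and the walls are 17 mm thick, so the internal width is 348 − 2 × 17 = 314 mm.


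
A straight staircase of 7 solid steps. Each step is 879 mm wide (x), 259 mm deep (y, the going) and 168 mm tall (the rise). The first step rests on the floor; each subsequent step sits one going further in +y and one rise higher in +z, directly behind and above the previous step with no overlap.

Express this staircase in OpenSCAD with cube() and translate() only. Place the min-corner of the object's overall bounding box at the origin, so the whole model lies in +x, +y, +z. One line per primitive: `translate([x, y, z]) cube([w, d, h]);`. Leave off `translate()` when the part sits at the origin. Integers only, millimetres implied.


cube([879, 259, 168]);
translate([0, 259, 168]) cube([879, 259, 168]);
translate([0, 518, 336]) cube([879, 259, 168]);
translate([0, 777, 504]) cube([879, 259, 168]);
translate([0, 1036, 672]) cube([879, 259, 168]);
translate([0, 1295, 840]) cube([879, 259, 168]);
translate([0, 1554, 1008]) cube([879, 259, 168]);


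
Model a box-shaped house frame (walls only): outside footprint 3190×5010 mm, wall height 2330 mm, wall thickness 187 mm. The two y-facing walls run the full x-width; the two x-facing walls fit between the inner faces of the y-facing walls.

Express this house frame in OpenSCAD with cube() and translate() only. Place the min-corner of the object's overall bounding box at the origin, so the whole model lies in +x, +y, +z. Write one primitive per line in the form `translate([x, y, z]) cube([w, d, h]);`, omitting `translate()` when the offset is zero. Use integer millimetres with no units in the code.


cube([3190, 187, 2330]);
translate([0, 4823, 0]) cube([3190, 187, 2330]);
translate([0, 187, 0]) cube([187, 4636, 2330]);
translate([3003, 187, 0]) cube([187, 4636, 2330]);


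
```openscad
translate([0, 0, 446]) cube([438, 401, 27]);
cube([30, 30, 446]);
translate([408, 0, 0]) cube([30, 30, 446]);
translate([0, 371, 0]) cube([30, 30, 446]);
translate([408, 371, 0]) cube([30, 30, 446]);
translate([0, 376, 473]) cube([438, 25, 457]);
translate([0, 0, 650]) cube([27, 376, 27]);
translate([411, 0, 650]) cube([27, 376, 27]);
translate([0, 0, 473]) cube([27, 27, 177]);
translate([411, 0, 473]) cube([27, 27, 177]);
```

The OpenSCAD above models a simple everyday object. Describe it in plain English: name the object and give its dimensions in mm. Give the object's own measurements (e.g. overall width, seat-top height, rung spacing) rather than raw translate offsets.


A chair. The seat is a 438×401×27 mm slab with its top at z = 473 mm, on four 30×30 mm corner legs (flush with the seat edges, standing on z = 0). A flat backrest 25 mm thick, 457 mm tall, spans the full seat width and rises from the seat top along its +y edge, rear face flush with the rear of the seat. Two armrests of 27×27 mm section run along each side from the seat's front edge to the front of the backrest, top faces 204 mm above the seat top and outer faces flush with the seat's x-edges; a 27×27 mm post under the front of each armrest stands on the seat at the front corner.


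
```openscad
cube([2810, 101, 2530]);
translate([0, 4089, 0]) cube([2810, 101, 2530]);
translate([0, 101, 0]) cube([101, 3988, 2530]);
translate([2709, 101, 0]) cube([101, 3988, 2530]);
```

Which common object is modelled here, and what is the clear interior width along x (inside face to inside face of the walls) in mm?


A house (or room) frame. The interior width is 2608 mm.

Four 2530 mm walls enclosing a rectangle with no floor or roof — a room or house frame. Outside width is 2810 mm and wall thickness is 101 mm, so the interior width is 2810 − 2 × 101 = 2608 mm.


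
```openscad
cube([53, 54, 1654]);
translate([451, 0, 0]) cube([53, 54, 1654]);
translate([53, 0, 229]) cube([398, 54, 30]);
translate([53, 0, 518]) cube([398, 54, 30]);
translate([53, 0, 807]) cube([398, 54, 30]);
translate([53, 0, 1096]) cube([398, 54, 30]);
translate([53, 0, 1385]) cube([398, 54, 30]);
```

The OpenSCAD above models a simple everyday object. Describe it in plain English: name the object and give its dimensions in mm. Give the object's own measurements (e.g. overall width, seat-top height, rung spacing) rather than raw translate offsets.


A straight ladder. Two 53×54 mm vertical rails, 1654 mm tall, stand 504 mm apart (outside-to-outside) with their front faces coplanar on the −y side. 5 rungs, each 54 mm deep and 30 mm tall, span between the inner faces of the rails, front faces flush with the rails. The lowest rung's underside is at z = 229 mm and rungs are spaced 289 mm apart (underside to underside).


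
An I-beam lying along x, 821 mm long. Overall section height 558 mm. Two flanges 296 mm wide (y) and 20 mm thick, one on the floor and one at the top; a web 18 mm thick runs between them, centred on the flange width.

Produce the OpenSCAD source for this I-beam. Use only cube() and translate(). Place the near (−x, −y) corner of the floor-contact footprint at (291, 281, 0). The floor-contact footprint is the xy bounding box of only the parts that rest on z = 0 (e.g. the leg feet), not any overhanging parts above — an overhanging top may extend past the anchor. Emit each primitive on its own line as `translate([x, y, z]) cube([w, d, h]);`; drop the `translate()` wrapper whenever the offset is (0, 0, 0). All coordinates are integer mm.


translate([291, 281, 0]) cube([821, 296, 20]);
translate([291, 420, 20]) cube([821, 18, 518]);
translate([291, 281, 538]) cube([821, 296, 20]);


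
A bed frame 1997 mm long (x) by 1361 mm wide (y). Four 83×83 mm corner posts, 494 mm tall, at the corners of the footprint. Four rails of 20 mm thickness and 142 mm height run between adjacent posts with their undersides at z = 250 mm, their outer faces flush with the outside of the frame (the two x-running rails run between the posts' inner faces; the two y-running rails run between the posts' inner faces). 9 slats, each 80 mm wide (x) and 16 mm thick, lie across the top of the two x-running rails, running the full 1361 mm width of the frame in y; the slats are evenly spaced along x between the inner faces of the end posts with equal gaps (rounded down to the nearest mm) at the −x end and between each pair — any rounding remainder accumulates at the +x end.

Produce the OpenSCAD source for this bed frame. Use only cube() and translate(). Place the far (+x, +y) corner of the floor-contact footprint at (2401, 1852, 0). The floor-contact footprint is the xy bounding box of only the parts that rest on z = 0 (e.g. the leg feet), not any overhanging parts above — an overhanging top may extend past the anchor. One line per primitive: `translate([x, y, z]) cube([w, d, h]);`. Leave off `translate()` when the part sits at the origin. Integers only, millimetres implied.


// slat z = rail_z + rail_h = 250 + 142 = 392
// slat gap = ⌊(1831 − 9·80) / 10⌋ = 111
translate([404, 491, 0]) cube([83, 83, 494]);
translate([404, 1769, 0]) cube([83, 83, 494]);
translate([2318, 491, 0]) cube([83, 83, 494]);
translate([2318, 1769, 0]) cube([83, 83, 494]);
translate([487, 491, 250]) cube([1831, 20, 142]);
translate([487, 1832, 250]) cube([1831, 20, 142]);
translate([404, 574, 250]) cube([20, 1195, 142]);
translate([2381, 574, 250]) cube([20, 1195, 142]);
translate([598, 491, 392]) cube([80, 1361, 16]);
translate([789, 491, 392]) cube([80, 1361, 16]);
translate([980, 491, 392]) cube([80, 1361, 16]);
translate([1171, 491, 392]) cube([80, 1361, 16]);
translate([1362, 491, 392]) cube([80, 1361, 16]);
translate([1553, 491, 392]) cube([80, 1361, 16]);
translate([1744, 491, 392]) cube([80, 1361, 16]);
translate([1935, 491, 392]) cube([80, 1361, 16]);
translate([2126, 491, 392]) cube([80, 1361, 16]);


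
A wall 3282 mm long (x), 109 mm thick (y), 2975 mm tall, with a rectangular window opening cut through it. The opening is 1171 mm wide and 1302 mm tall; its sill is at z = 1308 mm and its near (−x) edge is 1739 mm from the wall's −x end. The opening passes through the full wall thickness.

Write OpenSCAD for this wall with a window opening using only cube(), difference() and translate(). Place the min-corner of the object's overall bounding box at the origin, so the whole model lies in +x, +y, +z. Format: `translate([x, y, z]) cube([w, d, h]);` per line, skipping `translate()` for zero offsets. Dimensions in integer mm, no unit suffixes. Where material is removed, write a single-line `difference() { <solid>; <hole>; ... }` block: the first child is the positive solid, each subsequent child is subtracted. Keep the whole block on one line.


difference() { cube([3282, 109, 2975]); translate([1739, 0, 1308]) cube([1171, 109, 1302]); }


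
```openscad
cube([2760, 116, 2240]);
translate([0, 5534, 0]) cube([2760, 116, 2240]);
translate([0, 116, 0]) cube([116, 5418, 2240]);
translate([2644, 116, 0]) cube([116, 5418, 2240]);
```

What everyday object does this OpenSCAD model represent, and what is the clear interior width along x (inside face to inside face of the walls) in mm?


A house (or room) frame. The interior width is 2528 mm.

Four 2240 mm walls enclosing a rectangle with no floor or roof — a room or house frame. Outside width is 2760 mm and wall thickness is 116 mm, so the interior width is 2760 − 2 × 116 = 2528 mm.


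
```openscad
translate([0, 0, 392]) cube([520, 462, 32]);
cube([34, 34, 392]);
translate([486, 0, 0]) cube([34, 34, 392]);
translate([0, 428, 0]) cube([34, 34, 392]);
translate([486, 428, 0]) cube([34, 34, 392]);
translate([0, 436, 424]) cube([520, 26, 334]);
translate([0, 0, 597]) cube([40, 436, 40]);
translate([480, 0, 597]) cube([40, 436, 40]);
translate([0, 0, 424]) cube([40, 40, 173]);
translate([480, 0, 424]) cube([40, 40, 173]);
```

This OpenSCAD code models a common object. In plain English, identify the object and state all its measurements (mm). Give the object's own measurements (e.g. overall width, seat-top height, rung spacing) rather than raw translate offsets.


A chair. The seat is a 520×462×32 mm slab with its top at z = 424 mm, on four 34×34 mm corner legs (flush with the seat edges, standing on z = 0). A flat backrest 26 mm thick, 334 mm tall, spans the full seat width and rises from the seat top along its +y edge, rear face flush with the rear of the seat. Two armrests of 40×40 mm section run along each side from the seat's front edge to the front of the backrest, top faces 213 mm above the seat top and outer faces flush with the seat's x-edges; a 40×40 mm post under the front of each armrest stands on the seat at the front corner.


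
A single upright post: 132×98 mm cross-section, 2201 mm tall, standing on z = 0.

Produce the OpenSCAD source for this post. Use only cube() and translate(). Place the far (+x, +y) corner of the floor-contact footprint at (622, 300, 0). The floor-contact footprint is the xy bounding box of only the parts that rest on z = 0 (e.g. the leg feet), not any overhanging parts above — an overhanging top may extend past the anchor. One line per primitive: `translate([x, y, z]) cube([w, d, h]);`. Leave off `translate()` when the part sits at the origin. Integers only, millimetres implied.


translate([490, 202, 0]) cube([132, 98, 2201]);


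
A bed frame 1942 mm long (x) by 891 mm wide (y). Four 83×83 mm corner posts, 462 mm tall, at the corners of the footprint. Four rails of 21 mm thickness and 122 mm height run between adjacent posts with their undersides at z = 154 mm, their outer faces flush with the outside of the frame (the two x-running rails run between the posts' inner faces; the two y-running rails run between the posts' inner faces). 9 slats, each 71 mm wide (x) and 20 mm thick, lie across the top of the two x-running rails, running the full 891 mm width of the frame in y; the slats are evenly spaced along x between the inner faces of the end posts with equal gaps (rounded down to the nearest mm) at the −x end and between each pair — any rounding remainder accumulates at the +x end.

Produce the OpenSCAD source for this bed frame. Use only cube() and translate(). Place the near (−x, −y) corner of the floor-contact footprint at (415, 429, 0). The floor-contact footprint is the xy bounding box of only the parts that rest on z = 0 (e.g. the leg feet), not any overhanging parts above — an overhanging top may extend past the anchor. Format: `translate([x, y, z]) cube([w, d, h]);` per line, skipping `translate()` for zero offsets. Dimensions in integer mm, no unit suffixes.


// slat z = rail_z + rail_h = 154 + 122 = 276
// slat gap = ⌊(1776 − 9·71) / 10⌋ = 113
translate([415, 429, 0]) cube([83, 83, 462]);
translate([415, 1237, 0]) cube([83, 83, 462]);
translate([2274, 429, 0]) cube([83, 83, 462]);
translate([2274, 1237, 0]) cube([83, 83, 462]);
translate([498, 429, 154]) cube([1776, 21, 122]);
translate([498, 1299, 154]) cube([1776, 21, 122]);
translate([415, 512, 154]) cube([21, 725, 122]);
translate([2336, 512, 154]) cube([21, 725, 122]);
translate([611, 429, 276]) cube([71, 891, 20]);
translate([795, 429, 276]) cube([71, 891, 20]);
translate([979, 429, 276]) cube([71, 891, 20]);
translate([1163, 429, 276]) cube([71, 891, 20]);
translate([1347, 429, 276]) cube([71, 891, 20]);
translate([1531, 429, 276]) cube([71, 891, 20]);
translate([1715, 429, 276]) cube([71, 891, 20]);
translate([1899, 429, 276]) cube([71, 891, 20]);
translate([2083, 429, 276]) cube([71, 891, 20]);


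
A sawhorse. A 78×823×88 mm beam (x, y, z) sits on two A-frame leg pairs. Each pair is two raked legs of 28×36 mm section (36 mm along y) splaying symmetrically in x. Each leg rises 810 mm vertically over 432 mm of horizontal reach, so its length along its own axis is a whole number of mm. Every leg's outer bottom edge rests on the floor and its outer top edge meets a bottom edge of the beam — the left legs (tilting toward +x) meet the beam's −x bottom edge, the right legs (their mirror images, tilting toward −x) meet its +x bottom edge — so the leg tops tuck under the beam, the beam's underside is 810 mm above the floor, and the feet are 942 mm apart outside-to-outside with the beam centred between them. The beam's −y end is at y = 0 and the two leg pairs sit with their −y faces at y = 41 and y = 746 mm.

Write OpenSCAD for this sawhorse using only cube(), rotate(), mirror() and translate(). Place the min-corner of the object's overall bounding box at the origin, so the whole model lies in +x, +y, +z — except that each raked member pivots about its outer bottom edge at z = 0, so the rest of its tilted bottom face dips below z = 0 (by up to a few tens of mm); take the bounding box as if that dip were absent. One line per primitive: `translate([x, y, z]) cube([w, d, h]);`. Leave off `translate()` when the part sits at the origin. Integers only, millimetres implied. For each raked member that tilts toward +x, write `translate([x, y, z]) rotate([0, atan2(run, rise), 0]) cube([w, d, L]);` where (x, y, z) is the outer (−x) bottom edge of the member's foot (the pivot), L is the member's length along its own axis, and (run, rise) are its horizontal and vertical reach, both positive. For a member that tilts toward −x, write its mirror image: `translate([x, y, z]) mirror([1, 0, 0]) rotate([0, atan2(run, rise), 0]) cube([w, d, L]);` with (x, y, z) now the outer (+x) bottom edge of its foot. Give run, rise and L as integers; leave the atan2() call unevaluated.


// leg length = √(432² + 810²) = 918
// right-leg outer foot x = 2·432 + 78 = 942
// beam min-corner = (432, 0, 810)
translate([432, 0, 810]) cube([78, 823, 88]);
translate([0, 41, 0]) rotate([0, atan2(432, 810), 0]) cube([28, 36, 918]);
translate([942, 41, 0]) mirror([1, 0, 0]) rotate([0, atan2(432, 810), 0]) cube([28, 36, 918]);
translate([0, 746, 0]) rotate([0, atan2(432, 810), 0]) cube([28, 36, 918]);
translate([942, 746, 0]) mirror([1, 0, 0]) rotate([0, atan2(432, 810), 0]) cube([28, 36, 918]);


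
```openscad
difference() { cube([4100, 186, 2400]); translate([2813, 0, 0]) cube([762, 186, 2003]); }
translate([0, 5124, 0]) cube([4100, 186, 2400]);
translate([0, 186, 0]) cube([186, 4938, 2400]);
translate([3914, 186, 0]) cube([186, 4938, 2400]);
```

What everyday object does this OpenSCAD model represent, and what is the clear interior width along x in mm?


A single room. The interior width is 3728 mm.

Four walls enclosing a rectangle with a door in the front wall — a room. Outside width 4100 minus two 186 mm walls gives 3728 mm.


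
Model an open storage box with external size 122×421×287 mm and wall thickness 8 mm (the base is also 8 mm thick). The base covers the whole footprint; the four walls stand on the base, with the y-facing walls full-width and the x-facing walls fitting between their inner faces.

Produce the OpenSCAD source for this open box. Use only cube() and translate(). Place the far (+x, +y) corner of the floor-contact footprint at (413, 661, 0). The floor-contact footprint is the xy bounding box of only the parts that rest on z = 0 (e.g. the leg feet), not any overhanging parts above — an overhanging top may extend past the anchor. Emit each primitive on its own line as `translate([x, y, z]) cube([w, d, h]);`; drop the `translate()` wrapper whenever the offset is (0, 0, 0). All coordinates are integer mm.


translate([291, 240, 0]) cube([122, 421, 8]);
translate([291, 240, 8]) cube([122, 8, 279]);
translate([291, 653, 8]) cube([122, 8, 279]);
translate([291, 248, 8]) cube([8, 405, 279]);
translate([405, 248, 8]) cube([8, 405, 279]);


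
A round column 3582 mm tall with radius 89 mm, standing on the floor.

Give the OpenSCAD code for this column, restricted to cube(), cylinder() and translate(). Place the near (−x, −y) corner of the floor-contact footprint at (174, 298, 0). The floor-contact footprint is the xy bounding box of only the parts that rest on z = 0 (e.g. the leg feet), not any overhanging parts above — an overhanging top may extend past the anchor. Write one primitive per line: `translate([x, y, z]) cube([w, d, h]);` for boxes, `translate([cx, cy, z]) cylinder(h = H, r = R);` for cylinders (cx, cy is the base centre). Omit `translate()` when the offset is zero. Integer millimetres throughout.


translate([263, 387, 0]) cylinder(h = 3582, r = 89);


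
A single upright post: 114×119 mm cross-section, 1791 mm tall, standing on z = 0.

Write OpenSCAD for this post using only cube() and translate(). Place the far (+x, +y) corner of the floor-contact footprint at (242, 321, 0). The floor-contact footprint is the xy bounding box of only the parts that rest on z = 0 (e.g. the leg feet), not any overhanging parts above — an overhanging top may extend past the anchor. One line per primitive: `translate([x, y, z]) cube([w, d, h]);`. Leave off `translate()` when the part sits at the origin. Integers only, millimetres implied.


translate([128, 202, 0]) cube([114, 119, 1791]);


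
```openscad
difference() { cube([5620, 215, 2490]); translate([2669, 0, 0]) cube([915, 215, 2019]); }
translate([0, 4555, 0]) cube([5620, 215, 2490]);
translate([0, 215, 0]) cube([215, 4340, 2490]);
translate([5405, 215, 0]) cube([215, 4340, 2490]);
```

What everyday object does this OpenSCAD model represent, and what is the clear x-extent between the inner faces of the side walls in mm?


A single room. The interior width is 5190 mm.

Four walls enclosing a rectangle with a door in the front wall — a room. Outside width 5620 minus two 215 mm walls gives 5190 mm.


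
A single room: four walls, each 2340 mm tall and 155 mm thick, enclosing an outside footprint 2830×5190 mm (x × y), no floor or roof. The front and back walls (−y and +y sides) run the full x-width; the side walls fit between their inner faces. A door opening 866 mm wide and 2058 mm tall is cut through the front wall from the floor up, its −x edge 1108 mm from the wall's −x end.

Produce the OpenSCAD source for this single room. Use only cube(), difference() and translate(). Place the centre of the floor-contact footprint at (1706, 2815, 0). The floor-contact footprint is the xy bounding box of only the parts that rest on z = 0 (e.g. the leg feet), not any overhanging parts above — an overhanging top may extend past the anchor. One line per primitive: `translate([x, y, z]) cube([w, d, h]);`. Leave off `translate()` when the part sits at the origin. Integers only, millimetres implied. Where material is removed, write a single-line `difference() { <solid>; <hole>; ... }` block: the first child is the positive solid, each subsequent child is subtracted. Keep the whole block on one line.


difference() { translate([291, 220, 0]) cube([2830, 155, 2340]); translate([1399, 220, 0]) cube([866, 155, 2058]); }
translate([291, 5255, 0]) cube([2830, 155, 2340]);
translate([291, 375, 0]) cube([155, 4880, 2340]);
translate([2966, 375, 0]) cube([155, 4880, 2340]);


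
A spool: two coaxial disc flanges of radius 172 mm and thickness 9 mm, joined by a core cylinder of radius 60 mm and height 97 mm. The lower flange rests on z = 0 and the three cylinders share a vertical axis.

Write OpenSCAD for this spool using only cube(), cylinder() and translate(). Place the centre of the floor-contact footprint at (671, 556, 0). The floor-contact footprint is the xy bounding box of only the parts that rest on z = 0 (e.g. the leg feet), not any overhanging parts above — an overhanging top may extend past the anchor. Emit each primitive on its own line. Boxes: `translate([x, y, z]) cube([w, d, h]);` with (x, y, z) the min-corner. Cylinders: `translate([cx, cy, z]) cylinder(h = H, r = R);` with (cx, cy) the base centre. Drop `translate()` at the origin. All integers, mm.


translate([671, 556, 0]) cylinder(h = 9, r = 172);
translate([671, 556, 9]) cylinder(h = 97, r = 60);
translate([671, 556, 106]) cylinder(h = 9, r = 172);


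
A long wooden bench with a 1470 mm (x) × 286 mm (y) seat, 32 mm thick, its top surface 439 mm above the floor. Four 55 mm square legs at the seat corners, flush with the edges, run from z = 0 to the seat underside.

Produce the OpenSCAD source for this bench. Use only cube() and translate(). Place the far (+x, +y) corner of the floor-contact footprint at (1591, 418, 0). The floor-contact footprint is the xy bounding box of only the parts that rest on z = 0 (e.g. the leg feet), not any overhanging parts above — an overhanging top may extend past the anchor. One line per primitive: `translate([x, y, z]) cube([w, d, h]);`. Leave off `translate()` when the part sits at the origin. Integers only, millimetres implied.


translate([121, 132, 407]) cube([1470, 286, 32]);
translate([121, 132, 0]) cube([55, 55, 407]);
translate([121, 363, 0]) cube([55, 55, 407]);
translate([1536, 132, 0]) cube([55, 55, 407]);
translate([1536, 363, 0]) cube([55, 55, 407]);


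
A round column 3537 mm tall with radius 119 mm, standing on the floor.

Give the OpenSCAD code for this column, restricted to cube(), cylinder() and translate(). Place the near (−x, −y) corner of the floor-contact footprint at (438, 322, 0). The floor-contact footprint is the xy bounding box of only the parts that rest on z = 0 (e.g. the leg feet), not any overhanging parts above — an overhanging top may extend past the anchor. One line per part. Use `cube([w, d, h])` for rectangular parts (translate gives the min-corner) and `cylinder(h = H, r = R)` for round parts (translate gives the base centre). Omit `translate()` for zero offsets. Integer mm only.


translate([557, 441, 0]) cylinder(h = 3537, r = 119);


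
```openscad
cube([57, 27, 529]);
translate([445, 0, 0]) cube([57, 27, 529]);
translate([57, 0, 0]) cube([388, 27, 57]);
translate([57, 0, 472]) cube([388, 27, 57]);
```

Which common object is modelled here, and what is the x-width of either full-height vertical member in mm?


A picture frame. The border width is 57 mm.

Four thin pieces enclosing a rectangular opening — a picture frame. The two full-height stiles are 529 mm tall; the top rail sits at z = 472 and is 57 mm tall, so the border above the opening is 529 − 472 = 57 mm, matching the stile x-width.


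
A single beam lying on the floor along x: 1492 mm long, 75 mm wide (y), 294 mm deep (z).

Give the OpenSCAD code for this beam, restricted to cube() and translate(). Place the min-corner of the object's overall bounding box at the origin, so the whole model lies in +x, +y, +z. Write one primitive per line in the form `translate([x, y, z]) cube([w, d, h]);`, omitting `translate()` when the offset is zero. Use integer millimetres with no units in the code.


cube([1492, 75, 294]);


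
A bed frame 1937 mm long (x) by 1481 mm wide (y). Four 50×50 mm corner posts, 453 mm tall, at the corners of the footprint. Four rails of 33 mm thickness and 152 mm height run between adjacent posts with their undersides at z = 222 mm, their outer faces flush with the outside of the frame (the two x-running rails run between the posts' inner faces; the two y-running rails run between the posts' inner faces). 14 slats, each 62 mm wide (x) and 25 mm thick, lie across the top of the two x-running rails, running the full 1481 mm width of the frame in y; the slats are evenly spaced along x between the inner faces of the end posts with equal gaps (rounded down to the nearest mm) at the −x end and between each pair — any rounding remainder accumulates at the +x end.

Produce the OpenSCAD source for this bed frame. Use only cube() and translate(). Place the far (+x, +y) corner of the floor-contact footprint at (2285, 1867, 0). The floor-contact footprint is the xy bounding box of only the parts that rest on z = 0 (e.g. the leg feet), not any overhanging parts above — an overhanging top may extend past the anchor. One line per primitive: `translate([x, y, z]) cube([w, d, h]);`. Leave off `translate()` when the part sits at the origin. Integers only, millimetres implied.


translate([348, 386, 0]) cube([50, 50, 453]);
translate([348, 1817, 0]) cube([50, 50, 453]);
translate([2235, 386, 0]) cube([50, 50, 453]);
translate([2235, 1817, 0]) cube([50, 50, 453]);
translate([398, 386, 222]) cube([1837, 33, 152]);
translate([398, 1834, 222]) cube([1837, 33, 152]);
translate([348, 436, 222]) cube([33, 1381, 152]);
translate([2252, 436, 222]) cube([33, 1381, 152]);
translate([462, 386, 374]) cube([62, 1481, 25]);
translate([588, 386, 374]) cube([62, 1481, 25]);
translate([714, 386, 374]) cube([62, 1481, 25]);
translate([840, 386, 374]) cube([62, 1481, 25]);
translate([966, 386, 374]) cube([62, 1481, 25]);
translate([1092, 386, 374]) cube([62, 1481, 25]);
translate([1218, 386, 374]) cube([62, 1481, 25]);
translate([1344, 386, 374]) cube([62, 1481, 25]);
translate([1470, 386, 374]) cube([62, 1481, 25]);
translate([1596, 386, 374]) cube([62, 1481, 25]);
translate([1722, 386, 374]) cube([62, 1481, 25]);
translate([1848, 386, 374]) cube([62, 1481, 25]);
translate([1974, 386, 374]) cube([62, 1481, 25]);
translate([2100, 386, 374]) cube([62, 1481, 25]);
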